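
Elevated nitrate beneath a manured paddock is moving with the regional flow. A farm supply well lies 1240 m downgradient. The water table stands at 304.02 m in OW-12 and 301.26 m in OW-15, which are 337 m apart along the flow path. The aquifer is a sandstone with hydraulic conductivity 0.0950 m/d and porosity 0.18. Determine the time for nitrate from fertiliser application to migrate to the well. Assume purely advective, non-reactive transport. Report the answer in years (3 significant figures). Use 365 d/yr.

Hydraulic gradient i = (304.02 − 301.26) / 337 = 2.76 / 337 = 0.008190
Darcy flux q = K·i = 0.0950 × 0.008190 = 7.780e-4 m/d
Seepage velocity v = q / n = 7.780e-4 / 0.18 = 0.004322 m/d
t = L / v = 1240 / 0.004322 = 286900 d
   = 286900 / 365 = 786 yr

786 years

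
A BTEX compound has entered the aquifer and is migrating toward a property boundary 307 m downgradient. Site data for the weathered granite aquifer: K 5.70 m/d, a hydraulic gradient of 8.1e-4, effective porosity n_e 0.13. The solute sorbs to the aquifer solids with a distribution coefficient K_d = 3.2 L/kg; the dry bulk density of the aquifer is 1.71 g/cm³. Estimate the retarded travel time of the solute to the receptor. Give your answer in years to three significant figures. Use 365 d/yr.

Darcy flux q = K·i = 5.70 × 8.1e-4 = 0.004617 m/d
Average linear velocity = 0.004617 / 0.13 = 0.03552 m/d
Retardation R = 1 + ρ_b·K_d/n = 1 + 1.71×3.2/0.13 = 43.09
Contaminant velocity v_c = v/R = 0.03552/43.09 = 8.242e-4 m/d
t = L/v_c = 307/8.242e-4 = 372500 d
   = 372500/365 = 1020 yr

1020 years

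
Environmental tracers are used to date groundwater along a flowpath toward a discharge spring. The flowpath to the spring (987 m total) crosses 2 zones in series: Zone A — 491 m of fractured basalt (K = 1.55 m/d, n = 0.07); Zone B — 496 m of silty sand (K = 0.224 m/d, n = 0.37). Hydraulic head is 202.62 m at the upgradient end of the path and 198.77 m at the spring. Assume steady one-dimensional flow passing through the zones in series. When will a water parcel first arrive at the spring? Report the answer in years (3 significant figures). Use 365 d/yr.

392 years

Total head drop ΔH = 202.62 − 198.77 = 3.85 m
Continuity: the same q passes through each zone, so ΔH = q·Σ(L_j/K_j) — the zones act as resistances in series.
Σ(L/K) = 491/1.55 + 496/0.224 = 316.8 + 2214 = 2531 d
q = ΔH / Σ(L/K) = 3.85 / 2531 = 0.001521 m/d (same in every zone)
Zone A: v = q/n = 0.001521/0.07 = 0.02173 m/d → t_A = 491/0.02173 = 22600 d
Zone B: v = q/n = 0.001521/0.37 = 0.004111 m/d → t_B = 496/0.004111 = 120600 d
Total t = 22600 + 120600 = 143200 d
   = 143200 / 365 = 392 yr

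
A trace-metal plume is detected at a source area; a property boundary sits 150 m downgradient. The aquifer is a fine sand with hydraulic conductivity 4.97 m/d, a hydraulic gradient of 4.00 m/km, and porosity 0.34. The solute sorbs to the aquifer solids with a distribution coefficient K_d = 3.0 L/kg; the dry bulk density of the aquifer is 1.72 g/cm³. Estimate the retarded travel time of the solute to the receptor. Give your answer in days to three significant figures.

41500 days

q = Ki = 4.97 × 0.0040 = 0.01988 m/d
v = Ki/n = 4.97·0.0040/0.34 = 0.05847 m/d
Retardation R = 1 + ρ_b·K_d/n = 1 + 1.72×3.0/0.34 = 16.18
Contaminant velocity v_c = v/R = 0.05847/16.18 = 0.003615 m/d
t = L/v_c = 150/0.003615 = 41500 d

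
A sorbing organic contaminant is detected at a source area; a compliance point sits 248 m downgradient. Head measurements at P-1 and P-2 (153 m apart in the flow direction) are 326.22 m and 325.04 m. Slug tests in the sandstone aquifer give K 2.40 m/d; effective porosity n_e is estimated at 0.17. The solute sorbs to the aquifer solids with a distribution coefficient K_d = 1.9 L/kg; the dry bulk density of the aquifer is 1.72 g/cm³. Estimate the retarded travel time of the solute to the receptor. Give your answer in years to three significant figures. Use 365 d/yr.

126 years

Hydraulic gradient i = (326.22 − 325.04) / 153 = 1.18 / 153 = 0.007712
Darcy flux q = K·i = 2.40 × 0.007712 = 0.01851 m/d
Average linear velocity = 0.01851 / 0.17 = 0.1089 m/d
Retardation R = 1 + ρ_b·K_d/n = 1 + 1.72×1.9/0.17 = 20.22
Contaminant velocity v_c = v/R = 0.1089/20.22 = 0.005384 m/d
t = L/v_c = 248/0.005384 = 46060 d
   = 46060/365 = 126 yr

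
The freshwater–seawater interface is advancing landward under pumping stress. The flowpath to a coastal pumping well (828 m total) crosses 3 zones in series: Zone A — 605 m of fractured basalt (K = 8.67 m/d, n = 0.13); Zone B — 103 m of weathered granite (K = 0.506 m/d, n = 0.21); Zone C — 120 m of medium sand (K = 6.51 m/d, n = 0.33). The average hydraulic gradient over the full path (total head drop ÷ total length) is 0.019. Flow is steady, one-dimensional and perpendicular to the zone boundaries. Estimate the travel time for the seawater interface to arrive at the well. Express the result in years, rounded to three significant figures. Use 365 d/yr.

Continuity: the same q passes through each zone, so ΔH = q·Σ(L_j/K_j) — the zones act as resistances in series.
Σ(L/K) = 605/8.67 + 103/0.506 + 120/6.51 = 69.78 + 203.6 + 18.43 = 291.8 d
K_eq = L_total / Σ(L/K) = 828 / 291.8 = 2.838 m/d
q = K_eq · i = 2.838 × 0.019 = 0.05392 m/d (same in every zone)
Zone A: v = q/n = 0.05392/0.13 = 0.4148 m/d → t_A = 605/0.4148 = 1459 d
Zone B: v = q/n = 0.05392/0.21 = 0.2568 m/d → t_B = 103/0.2568 = 401.2 d
Zone C: v = q/n = 0.05392/0.33 = 0.1634 m/d → t_C = 120/0.1634 = 734.4 d
Total t = 1459 + 401.2 + 734.4 = 2594 d
   = 2594 / 365 = 7.11 yr

7.11 years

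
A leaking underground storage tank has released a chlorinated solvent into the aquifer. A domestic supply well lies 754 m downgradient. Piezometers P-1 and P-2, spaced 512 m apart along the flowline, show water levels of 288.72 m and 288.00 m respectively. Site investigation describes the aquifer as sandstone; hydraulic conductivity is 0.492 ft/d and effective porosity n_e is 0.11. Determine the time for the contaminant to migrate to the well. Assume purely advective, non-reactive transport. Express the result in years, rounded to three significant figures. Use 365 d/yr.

Hydraulic gradient i = (288.72 − 288.00) / 512 = 0.72 / 512 = 0.001406
K = 0.492 ft/d × 0.3048 = 0.1500 m/d
q = Ki = 0.1500 × 0.001406 = 2.109e-4 m/d
v = Ki/n = 0.1500·0.001406/0.11 = 0.001917 m/d
t = L / v = 754 / 0.001917 = 393300 d
   = 393300 / 365 = 1080 yr

1080 years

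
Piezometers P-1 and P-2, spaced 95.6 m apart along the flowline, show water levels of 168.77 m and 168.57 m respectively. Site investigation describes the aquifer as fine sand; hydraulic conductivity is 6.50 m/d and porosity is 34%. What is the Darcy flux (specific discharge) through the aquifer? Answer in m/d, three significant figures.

0.0136 m/d

Hydraulic gradient i = (168.77 − 168.57) / 95.6 = 0.20 / 95.6 = 0.002092
q = Ki = 6.50 × 0.002092 = 0.01360 m/d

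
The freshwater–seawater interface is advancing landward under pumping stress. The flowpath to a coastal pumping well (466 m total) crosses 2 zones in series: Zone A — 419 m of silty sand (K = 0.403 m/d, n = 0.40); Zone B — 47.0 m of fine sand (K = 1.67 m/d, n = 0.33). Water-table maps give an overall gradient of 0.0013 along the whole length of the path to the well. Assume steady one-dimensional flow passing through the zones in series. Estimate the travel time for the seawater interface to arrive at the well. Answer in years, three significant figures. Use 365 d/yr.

For zones in series the flux q is common to all zones; the equivalent conductivity is the harmonic (thickness-weighted) mean, K_eq = L_total / Σ(L_j/K_j).
Σ(L/K) = 419/0.403 + 47.0/1.67 = 1040 + 28.14 = 1068 d
K_eq = L_total / Σ(L/K) = 466 / 1068 = 0.4364 m/d
q = K_eq · i = 0.4364 × 0.0013 = 5.673e-4 m/d (same in every zone)
Zone A: v = q/n = 5.673e-4/0.40 = 0.001418 m/d → t_A = 419/0.001418 = 295400 d
Zone B: v = q/n = 5.673e-4/0.33 = 0.001719 m/d → t_B = 47.0/0.001719 = 27340 d
Total t = 295400 + 27340 = 322800 d
   = 322800 / 365 = 884 yr

884 years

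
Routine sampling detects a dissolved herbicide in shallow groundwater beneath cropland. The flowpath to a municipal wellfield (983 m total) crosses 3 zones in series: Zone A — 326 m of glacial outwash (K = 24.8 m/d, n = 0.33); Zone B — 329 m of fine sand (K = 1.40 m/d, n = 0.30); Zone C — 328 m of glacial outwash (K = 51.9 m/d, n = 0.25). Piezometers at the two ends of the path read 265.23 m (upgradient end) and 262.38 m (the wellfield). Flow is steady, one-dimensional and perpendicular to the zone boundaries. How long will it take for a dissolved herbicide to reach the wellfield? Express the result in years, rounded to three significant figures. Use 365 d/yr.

Total head drop ΔH = 265.23 − 262.38 = 2.85 m
Steady 1-D flow in series ⇒ the Darcy flux q is identical in every zone and the zone head losses add (resistances L/K in series).
Σ(L/K) = 326/24.8 + 329/1.40 + 328/51.9 = 13.15 + 235.0 + 6.320 = 254.5 d
q = ΔH / Σ(L/K) = 2.85 / 254.5 = 0.01120 m/d (same in every zone)
Zone A: v = q/n = 0.01120/0.33 = 0.03394 m/d → t_A = 326/0.03394 = 9605 d
Zone B: v = q/n = 0.01120/0.30 = 0.03733 m/d → t_B = 329/0.03733 = 8813 d
Zone C: v = q/n = 0.01120/0.25 = 0.04480 m/d → t_C = 328/0.04480 = 7321 d
Total t = 9605 + 8813 + 7321 = 25740 d
   = 25740 / 365 = 70.5 yr

70.5 years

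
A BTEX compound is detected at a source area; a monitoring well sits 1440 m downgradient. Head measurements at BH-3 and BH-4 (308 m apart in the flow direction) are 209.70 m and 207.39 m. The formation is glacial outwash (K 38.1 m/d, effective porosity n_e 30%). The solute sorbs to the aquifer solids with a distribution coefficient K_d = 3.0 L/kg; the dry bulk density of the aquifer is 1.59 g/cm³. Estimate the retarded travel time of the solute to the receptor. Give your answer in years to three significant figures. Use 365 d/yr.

Hydraulic gradient i = (209.70 − 207.39) / 308 = 2.31 / 308 = 0.007500
Specific discharge q = 38.1 × 0.007500 = 0.2858 m/d
v = Ki/n = 38.1·0.007500/0.30 = 0.9525 m/d
Retardation R = 1 + ρ_b·K_d/n = 1 + 1.59×3.0/0.30 = 16.90
Contaminant velocity v_c = v/R = 0.9525/16.90 = 0.05636 m/d
t = L/v_c = 1440/0.05636 = 25550 d
   = 25550/365 = 70.0 yr

70.0 years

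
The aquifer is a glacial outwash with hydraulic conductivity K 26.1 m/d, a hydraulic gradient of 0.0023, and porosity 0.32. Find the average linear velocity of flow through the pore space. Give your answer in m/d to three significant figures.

0.188 m/d

Darcy flux q = K·i = 26.1 × 0.0023 = 0.06003 m/d
Average linear velocity = 0.06003 / 0.32 = 0.1876 m/d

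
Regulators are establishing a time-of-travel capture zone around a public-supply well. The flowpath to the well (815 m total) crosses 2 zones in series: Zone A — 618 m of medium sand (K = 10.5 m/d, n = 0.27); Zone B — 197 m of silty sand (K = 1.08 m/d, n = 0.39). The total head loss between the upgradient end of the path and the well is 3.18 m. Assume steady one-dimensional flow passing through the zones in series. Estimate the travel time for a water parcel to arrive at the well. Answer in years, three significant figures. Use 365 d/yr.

Steady 1-D flow in series ⇒ the Darcy flux q is identical in every zone and the zone head losses add (resistances L/K in series).
Σ(L/K) = 618/10.5 + 197/1.08 = 58.86 + 182.4 = 241.3 d
q = ΔH / Σ(L/K) = 3.18 / 241.3 = 0.01318 m/d (same in every zone)
Zone A: v = q/n = 0.01318/0.27 = 0.04882 m/d → t_A = 618/0.04882 = 12660 d
Zone B: v = q/n = 0.01318/0.39 = 0.03380 m/d → t_B = 197/0.03380 = 5829 d
Total t = 12660 + 5829 = 18490 d
   = 18490 / 365 = 50.7 yr

50.7 years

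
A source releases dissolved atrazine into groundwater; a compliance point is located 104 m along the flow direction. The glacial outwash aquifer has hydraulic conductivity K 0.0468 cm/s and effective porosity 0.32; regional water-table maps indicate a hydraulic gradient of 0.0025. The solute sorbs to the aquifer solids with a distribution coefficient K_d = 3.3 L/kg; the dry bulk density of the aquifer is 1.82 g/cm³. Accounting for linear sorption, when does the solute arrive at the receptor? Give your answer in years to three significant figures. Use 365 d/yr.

K = 0.0468 cm/s × 864 = 40.44 m/d
q = Ki = 40.44 × 0.0025 = 0.1011 m/d
v = Ki/n = 40.44·0.0025/0.32 = 0.3159 m/d
Retardation R = 1 + ρ_b·K_d/n = 1 + 1.82×3.3/0.32 = 19.77
Contaminant velocity v_c = v/R = 0.3159/19.77 = 0.01598 m/d
t = L/v_c = 104/0.01598 = 6508 d
   = 6508/365 = 17.8 yr

17.8 years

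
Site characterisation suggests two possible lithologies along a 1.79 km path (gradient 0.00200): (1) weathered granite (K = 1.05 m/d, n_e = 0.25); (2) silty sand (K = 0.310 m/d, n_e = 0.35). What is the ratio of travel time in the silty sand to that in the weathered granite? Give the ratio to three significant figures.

4.74

Unit 1 (weathered granite): v = 1.05×0.0020/0.25 = 0.008400 m/d, t = 1790/0.008400 = 213100 d
Unit 2 (silty sand): v = 0.310×0.0020/0.35 = 0.001771 m/d, t = 1790/0.001771 = 1.010e6 d
t(silty sand) / t(weathered granite) = 1.010e6/213100 = 4.74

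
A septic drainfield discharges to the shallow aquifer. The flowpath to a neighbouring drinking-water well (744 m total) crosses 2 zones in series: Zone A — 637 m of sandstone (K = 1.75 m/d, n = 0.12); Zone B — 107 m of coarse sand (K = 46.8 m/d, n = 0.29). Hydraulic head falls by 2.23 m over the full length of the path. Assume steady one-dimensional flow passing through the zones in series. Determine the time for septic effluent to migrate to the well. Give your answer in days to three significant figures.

Continuity: the same q passes through each zone, so ΔH = q·Σ(L_j/K_j) — the zones act as resistances in series.
Σ(L/K) = 637/1.75 + 107/46.8 = 364.0 + 2.286 = 366.3 d
q = ΔH / Σ(L/K) = 2.23 / 366.3 = 0.006088 m/d (same in every zone)
Zone A: v = q/n = 0.006088/0.12 = 0.05073 m/d → t_A = 637/0.05073 = 12560 d
Zone B: v = q/n = 0.006088/0.29 = 0.02099 m/d → t_B = 107/0.02099 = 5097 d
Total t = 12560 + 5097 = 17650 d

17700 days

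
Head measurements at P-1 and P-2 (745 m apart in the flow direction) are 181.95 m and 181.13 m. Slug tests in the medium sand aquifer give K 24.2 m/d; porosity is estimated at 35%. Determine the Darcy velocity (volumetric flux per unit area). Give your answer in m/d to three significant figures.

0.0266 m/d

Hydraulic gradient i = (181.95 − 181.13) / 745 = 0.82 / 745 = 0.001101
Specific discharge q = 24.2 × 0.001101 = 0.02664 m/d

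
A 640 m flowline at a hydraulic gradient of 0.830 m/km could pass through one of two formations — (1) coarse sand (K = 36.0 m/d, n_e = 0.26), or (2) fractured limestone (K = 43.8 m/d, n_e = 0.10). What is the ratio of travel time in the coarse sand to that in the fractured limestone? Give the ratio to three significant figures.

Unit 1 (coarse sand): v = 36.0×8.3e-4/0.26 = 0.1149 m/d, t = 640/0.1149 = 5569 d
Unit 2 (fractured limestone): v = 43.8×8.3e-4/0.10 = 0.3635 m/d, t = 640/0.3635 = 1760 d
t(coarse sand) / t(fractured limestone) = 5569/1760 = 3.16

3.16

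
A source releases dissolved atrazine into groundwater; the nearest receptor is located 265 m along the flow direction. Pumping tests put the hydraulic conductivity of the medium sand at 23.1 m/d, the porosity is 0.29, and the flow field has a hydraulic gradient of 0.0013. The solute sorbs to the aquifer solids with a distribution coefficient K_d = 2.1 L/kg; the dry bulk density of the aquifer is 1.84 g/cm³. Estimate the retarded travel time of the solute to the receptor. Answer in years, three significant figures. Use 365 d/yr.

100 years

Specific discharge q = 23.1 × 0.0013 = 0.03003 m/d
v = Ki/n = 23.1·0.0013/0.29 = 0.1036 m/d
Retardation R = 1 + ρ_b·K_d/n = 1 + 1.84×2.1/0.29 = 14.32
Contaminant velocity v_c = v/R = 0.1036/14.32 = 0.007229 m/d
t = L/v_c = 265/0.007229 = 36660 d
   = 36660/365 = 100 yr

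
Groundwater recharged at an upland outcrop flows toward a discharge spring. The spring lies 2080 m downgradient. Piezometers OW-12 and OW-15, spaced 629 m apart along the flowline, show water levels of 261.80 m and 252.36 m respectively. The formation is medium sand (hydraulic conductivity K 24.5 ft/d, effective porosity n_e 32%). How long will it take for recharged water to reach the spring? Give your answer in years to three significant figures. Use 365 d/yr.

Hydraulic gradient i = (261.80 − 252.36) / 629 = 9.44 / 629 = 0.01501
K = 24.5 ft/d × 0.3048 = 7.468 m/d
q = Ki = 7.468 × 0.01501 = 0.1121 m/d
v_s = q/n_e = 0.1121/0.32 = 0.3502 m/d
t = L / v = 2080 / 0.3502 = 5939 d
   = 5939 / 365 = 16.3 yr

16.3 years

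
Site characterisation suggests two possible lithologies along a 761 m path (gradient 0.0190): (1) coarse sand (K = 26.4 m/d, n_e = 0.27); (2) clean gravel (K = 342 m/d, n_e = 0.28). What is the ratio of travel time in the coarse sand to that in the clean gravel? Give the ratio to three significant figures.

Unit 1 (coarse sand): v = 26.4×0.019/0.27 = 1.858 m/d, t = 761/1.858 = 409.6 d
Unit 2 (clean gravel): v = 342×0.019/0.28 = 23.21 m/d, t = 761/23.21 = 32.79 d
t(coarse sand) / t(clean gravel) = 409.6/32.79 = 12.5

12.5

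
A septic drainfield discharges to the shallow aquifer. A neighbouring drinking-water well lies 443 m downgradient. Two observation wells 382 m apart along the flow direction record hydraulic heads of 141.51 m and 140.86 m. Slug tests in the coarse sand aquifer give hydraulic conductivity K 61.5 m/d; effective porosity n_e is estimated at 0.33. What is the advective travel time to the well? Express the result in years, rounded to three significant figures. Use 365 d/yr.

Hydraulic gradient i = (141.51 − 140.86) / 382 = 0.65 / 382 = 0.001702
Specific discharge q = 61.5 × 0.001702 = 0.1046 m/d
v = Ki/n = 61.5·0.001702/0.33 = 0.3171 m/d
t = L / v = 443 / 0.3171 = 1397 d
   = 1397 / 365 = 3.83 yr

3.83 years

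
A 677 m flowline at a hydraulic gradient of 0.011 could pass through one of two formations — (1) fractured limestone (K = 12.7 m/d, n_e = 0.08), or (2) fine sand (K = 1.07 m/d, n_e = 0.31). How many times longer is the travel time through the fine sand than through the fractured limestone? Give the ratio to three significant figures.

Unit 1 (fractured limestone): v = 12.7×0.011/0.08 = 1.746 m/d, t = 677/1.746 = 387.7 d
Unit 2 (fine sand): v = 1.07×0.011/0.31 = 0.03797 m/d, t = 677/0.03797 = 17830 d
t(fine sand) / t(fractured limestone) = 17830/387.7 = 46.0

46.0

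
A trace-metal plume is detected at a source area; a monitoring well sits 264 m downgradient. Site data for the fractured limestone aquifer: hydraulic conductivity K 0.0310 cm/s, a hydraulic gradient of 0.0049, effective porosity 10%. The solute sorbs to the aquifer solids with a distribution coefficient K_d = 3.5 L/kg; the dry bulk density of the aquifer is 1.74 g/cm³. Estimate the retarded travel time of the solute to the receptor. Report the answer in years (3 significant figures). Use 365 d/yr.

K = 0.0310 cm/s × 864 = 26.78 m/d
Specific discharge q = 26.78 × 0.0049 = 0.1312 m/d
v_s = q/n_e = 0.1312/0.10 = 1.312 m/d
Retardation R = 1 + ρ_b·K_d/n = 1 + 1.74×3.5/0.10 = 61.90
Contaminant velocity v_c = v/R = 1.312/61.90 = 0.02120 m/d
t = L/v_c = 264/0.02120 = 12450 d
   = 12450/365 = 34.1 yr

34.1 years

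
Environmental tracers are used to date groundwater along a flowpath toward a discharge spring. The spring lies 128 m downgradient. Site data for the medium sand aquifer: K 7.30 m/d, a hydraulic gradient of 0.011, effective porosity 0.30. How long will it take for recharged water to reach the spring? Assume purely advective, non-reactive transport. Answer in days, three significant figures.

478 days

Darcy flux q = K·i = 7.30 × 0.011 = 0.08030 m/d
Seepage velocity v = q / n = 0.08030 / 0.30 = 0.2677 m/d
t = L / v = 128 / 0.2677 = 478.2 d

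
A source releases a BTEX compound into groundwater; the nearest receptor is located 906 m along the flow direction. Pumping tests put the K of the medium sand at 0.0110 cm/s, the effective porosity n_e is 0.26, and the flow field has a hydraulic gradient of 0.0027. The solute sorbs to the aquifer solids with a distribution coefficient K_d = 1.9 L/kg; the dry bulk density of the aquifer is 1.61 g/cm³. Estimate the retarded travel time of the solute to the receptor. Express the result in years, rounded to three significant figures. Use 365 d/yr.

321 years

K = 0.0110 cm/s × 864 = 9.504 m/d
q = Ki = 9.504 × 0.0027 = 0.02566 m/d
Average linear velocity = 0.02566 / 0.26 = 0.09870 m/d
Retardation R = 1 + ρ_b·K_d/n = 1 + 1.61×1.9/0.26 = 12.77
Contaminant velocity v_c = v/R = 0.09870/12.77 = 0.007731 m/d
t = L/v_c = 906/0.007731 = 117200 d
   = 117200/365 = 321 yr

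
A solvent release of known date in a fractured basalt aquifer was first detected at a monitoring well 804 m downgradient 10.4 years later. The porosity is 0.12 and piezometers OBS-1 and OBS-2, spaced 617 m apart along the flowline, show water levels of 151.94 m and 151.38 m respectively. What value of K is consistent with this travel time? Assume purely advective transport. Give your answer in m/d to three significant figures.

28.0 m/d

Hydraulic gradient i = (151.94 − 151.38) / 617 = 0.56 / 617 = 9.076e-4
t = 10.4 years = 3796 d
v = L / t = 804 / 3796 = 0.2118 m/d
K = v · n / i = 0.2118 × 0.12 / 9.076e-4 = 28.0 m/d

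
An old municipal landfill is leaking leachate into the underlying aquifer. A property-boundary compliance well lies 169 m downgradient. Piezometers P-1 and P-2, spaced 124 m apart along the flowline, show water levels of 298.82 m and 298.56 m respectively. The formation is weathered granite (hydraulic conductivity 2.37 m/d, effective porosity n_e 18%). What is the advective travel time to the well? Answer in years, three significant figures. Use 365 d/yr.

16.8 years

Hydraulic gradient i = (298.82 − 298.56) / 124 = 0.26 / 124 = 0.002097
q = Ki = 2.37 × 0.002097 = 0.004969 m/d
v = Ki/n = 2.37·0.002097/0.18 = 0.02761 m/d
t = L / v = 169 / 0.02761 = 6122 d
   = 6122 / 365 = 16.8 yr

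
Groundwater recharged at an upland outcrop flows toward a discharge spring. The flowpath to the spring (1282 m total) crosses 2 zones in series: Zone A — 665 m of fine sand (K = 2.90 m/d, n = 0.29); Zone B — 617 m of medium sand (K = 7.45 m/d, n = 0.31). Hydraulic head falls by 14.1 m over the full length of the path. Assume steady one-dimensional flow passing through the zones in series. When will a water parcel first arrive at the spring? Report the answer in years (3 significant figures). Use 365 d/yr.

Steady 1-D flow in series ⇒ the Darcy flux q is identical in every zone and the zone head losses add (resistances L/K in series).
Σ(L/K) = 665/2.90 + 617/7.45 = 229.3 + 82.82 = 312.1 d
q = ΔH / Σ(L/K) = 14.1 / 312.1 = 0.04517 m/d (same in every zone)
Zone A: v = q/n = 0.04517/0.29 = 0.1558 m/d → t_A = 665/0.1558 = 4269 d
Zone B: v = q/n = 0.04517/0.31 = 0.1457 m/d → t_B = 617/0.1457 = 4234 d
Total t = 4269 + 4234 = 8503 d
   = 8503 / 365 = 23.3 yr

23.3 years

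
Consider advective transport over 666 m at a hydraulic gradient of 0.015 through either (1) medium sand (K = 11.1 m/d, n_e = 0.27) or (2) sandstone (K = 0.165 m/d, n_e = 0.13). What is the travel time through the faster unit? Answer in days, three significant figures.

1080 days

Unit 1 (medium sand): v = 11.1×0.015/0.27 = 0.6167 m/d, t = 666/0.6167 = 1080 d
Unit 2 (sandstone): v = 0.165×0.015/0.13 = 0.01904 m/d, t = 666/0.01904 = 34980 d
Faster unit: t = 1080 d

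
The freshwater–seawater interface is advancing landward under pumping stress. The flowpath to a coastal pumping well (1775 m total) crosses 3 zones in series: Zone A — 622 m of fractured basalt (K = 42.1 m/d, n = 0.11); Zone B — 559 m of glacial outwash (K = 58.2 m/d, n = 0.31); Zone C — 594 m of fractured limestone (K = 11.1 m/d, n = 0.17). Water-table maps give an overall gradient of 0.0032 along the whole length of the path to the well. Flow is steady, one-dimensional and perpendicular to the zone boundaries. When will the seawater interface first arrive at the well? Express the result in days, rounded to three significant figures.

4700 days

Continuity: the same q passes through each zone, so ΔH = q·Σ(L_j/K_j) — the zones act as resistances in series.
Σ(L/K) = 622/42.1 + 559/58.2 + 594/11.1 = 14.77 + 9.605 + 53.51 = 77.89 d
K_eq = L_total / Σ(L/K) = 1775 / 77.89 = 22.79 m/d
q = K_eq · i = 22.79 × 0.0032 = 0.07292 m/d (same in every zone)
Zone A: v = q/n = 0.07292/0.11 = 0.6629 m/d → t_A = 622/0.6629 = 938.3 d
Zone B: v = q/n = 0.07292/0.31 = 0.2352 m/d → t_B = 559/0.2352 = 2376 d
Zone C: v = q/n = 0.07292/0.17 = 0.4289 m/d → t_C = 594/0.4289 = 1385 d
Total t = 938.3 + 2376 + 1385 = 4699 d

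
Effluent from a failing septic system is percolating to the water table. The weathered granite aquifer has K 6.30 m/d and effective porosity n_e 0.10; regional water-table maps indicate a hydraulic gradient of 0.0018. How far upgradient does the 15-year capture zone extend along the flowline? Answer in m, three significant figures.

Darcy flux q = K·i = 6.30 × 0.0018 = 0.01134 m/d
Seepage velocity v = q / n = 0.01134 / 0.10 = 0.1134 m/d
T = 15 yr × 365 = 5475 d
L = v × T = 0.1134 × 5475 = 620.9 m

621 m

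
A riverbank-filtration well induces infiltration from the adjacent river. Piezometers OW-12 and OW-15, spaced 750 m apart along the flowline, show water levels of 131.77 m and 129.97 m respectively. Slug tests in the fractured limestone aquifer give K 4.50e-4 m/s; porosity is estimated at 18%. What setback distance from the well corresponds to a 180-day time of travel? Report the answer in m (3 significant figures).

93.3 m

Hydraulic gradient i = (131.77 − 129.97) / 750 = 1.80 / 750 = 0.002400
K = 4.50e-4 m/s × 86400 s/d = 38.88 m/d
Specific discharge q = 38.88 × 0.002400 = 0.09331 m/d
Average linear velocity = 0.09331 / 0.18 = 0.5184 m/d
L = v × T = 0.5184 × 180 = 93.31 m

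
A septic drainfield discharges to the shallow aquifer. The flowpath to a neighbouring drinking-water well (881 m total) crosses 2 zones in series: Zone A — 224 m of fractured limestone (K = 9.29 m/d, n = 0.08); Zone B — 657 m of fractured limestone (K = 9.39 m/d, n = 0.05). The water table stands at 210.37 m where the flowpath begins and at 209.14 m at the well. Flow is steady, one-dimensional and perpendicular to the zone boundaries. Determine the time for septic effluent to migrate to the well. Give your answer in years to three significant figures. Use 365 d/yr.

Total head drop ΔH = 210.37 − 209.14 = 1.23 m
Steady 1-D flow in series ⇒ the Darcy flux q is identical in every zone and the zone head losses add (resistances L/K in series).
Σ(L/K) = 224/9.29 + 657/9.39 = 24.11 + 69.97 = 94.08 d
q = ΔH / Σ(L/K) = 1.23 / 94.08 = 0.01307 m/d (same in every zone)
Zone A: v = q/n = 0.01307/0.08 = 0.1634 m/d → t_A = 224/0.1634 = 1371 d
Zone B: v = q/n = 0.01307/0.05 = 0.2615 m/d → t_B = 657/0.2615 = 2513 d
Total t = 1371 + 2513 = 3883 d
   = 3883 / 365 = 10.6 yr

10.6 years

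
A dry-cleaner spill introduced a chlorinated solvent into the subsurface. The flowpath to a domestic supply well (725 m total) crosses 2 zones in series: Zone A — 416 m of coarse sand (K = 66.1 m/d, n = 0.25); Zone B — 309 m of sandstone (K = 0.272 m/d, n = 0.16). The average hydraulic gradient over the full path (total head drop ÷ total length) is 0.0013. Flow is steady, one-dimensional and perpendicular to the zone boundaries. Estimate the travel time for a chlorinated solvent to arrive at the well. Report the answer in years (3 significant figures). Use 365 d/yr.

Steady 1-D flow in series ⇒ the Darcy flux q is identical in every zone and the zone head losses add (resistances L/K in series).
Σ(L/K) = 416/66.1 + 309/0.272 = 6.293 + 1136 = 1142 d
K_eq = L_total / Σ(L/K) = 725 / 1142 = 0.6347 m/d
q = K_eq · i = 0.6347 × 0.0013 = 8.251e-4 m/d (same in every zone)
Zone A: v = q/n = 8.251e-4/0.25 = 0.003300 m/d → t_A = 416/0.003300 = 126000 d
Zone B: v = q/n = 8.251e-4/0.16 = 0.005157 m/d → t_B = 309/0.005157 = 59920 d
Total t = 126000 + 59920 = 186000 d
   = 186000 / 365 = 510 yr

510 years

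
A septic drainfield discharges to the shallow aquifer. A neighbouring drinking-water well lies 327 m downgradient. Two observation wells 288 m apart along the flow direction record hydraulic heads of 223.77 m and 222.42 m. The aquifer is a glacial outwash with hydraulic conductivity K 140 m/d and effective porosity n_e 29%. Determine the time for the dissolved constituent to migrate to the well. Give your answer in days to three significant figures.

Hydraulic gradient i = (223.77 − 222.42) / 288 = 1.35 / 288 = 0.004688
q = Ki = 140 × 0.004688 = 0.6563 m/d
Average linear velocity = 0.6563 / 0.29 = 2.263 m/d
t = L / v = 327 / 2.263 = 144.5 d

145 days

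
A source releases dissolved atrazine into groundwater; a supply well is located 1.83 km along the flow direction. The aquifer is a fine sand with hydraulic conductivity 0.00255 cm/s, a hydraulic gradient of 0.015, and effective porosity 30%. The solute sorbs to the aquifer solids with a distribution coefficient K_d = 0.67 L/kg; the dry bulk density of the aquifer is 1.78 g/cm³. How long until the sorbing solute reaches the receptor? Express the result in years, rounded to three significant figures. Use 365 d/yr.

K = 0.00255 cm/s × 864 = 2.203 m/d
q = Ki = 2.203 × 0.015 = 0.03305 m/d
Seepage velocity v = q / n = 0.03305 / 0.30 = 0.1102 m/d
Retardation R = 1 + ρ_b·K_d/n = 1 + 1.78×0.67/0.30 = 4.975
Contaminant velocity v_c = v/R = 0.1102/4.975 = 0.02214 m/d
L = 1.83 km = 1830 m
t = L/v_c = 1830/0.02214 = 82650 d
   = 82650/365 = 226 yr

226 years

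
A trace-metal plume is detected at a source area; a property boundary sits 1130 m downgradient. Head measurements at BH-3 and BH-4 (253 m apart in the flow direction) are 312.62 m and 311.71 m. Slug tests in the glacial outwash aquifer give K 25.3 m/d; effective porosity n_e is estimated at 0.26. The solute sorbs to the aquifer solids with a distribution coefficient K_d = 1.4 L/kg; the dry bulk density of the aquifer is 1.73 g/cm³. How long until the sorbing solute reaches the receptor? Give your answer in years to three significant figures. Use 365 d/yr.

91.2 years

Hydraulic gradient i = (312.62 − 311.71) / 253 = 0.91 / 253 = 0.003597
Darcy flux q = K·i = 25.3 × 0.003597 = 0.09100 m/d
Seepage velocity v = q / n = 0.09100 / 0.26 = 0.3500 m/d
Retardation R = 1 + ρ_b·K_d/n = 1 + 1.73×1.4/0.26 = 10.32
Contaminant velocity v_c = v/R = 0.3500/10.32 = 0.03393 m/d
t = L/v_c = 1130/0.03393 = 33300 d
   = 33300/365 = 91.2 yr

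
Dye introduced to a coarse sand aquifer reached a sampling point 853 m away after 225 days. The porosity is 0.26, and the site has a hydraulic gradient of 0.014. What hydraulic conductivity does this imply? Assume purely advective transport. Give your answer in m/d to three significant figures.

v = L / t = 853 / 225 = 3.791 m/d
K = v · n / i = 3.791 × 0.26 / 0.014 = 70.4 m/d

70.4 m/d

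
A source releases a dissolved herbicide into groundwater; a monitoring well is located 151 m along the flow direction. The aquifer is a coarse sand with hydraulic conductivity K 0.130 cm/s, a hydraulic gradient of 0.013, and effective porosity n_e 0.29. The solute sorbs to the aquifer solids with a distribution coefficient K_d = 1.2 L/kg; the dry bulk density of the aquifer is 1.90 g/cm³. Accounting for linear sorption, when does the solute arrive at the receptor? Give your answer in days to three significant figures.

K = 0.130 cm/s × 864 = 112.3 m/d
q = Ki = 112.3 × 0.013 = 1.460 m/d
v = Ki/n = 112.3·0.013/0.29 = 5.035 m/d
Retardation R = 1 + ρ_b·K_d/n = 1 + 1.90×1.2/0.29 = 8.862
Contaminant velocity v_c = v/R = 5.035/8.862 = 0.5682 m/d
t = L/v_c = 151/0.5682 = 265.8 d

266 days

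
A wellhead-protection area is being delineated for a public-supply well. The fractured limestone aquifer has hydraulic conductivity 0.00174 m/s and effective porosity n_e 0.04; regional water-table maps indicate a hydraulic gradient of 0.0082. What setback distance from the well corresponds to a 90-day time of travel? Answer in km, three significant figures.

K = 0.00174 m/s × 86400 s/d = 150.3 m/d
Darcy flux q = K·i = 150.3 × 0.0082 = 1.233 m/d
Seepage velocity v = q / n = 1.233 / 0.04 = 30.82 m/d
L = v × T = 30.82 × 90 = 2774 m
   = 2.77 km

2.77 km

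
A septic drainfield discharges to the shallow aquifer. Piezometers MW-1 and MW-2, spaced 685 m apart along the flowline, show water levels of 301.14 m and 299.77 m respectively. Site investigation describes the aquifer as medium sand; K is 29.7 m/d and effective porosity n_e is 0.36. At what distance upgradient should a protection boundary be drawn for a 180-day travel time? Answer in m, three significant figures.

29.7 m

Hydraulic gradient i = (301.14 − 299.77) / 685 = 1.37 / 685 = 0.002000
q = Ki = 29.7 × 0.002000 = 0.05940 m/d
Average linear velocity = 0.05940 / 0.36 = 0.1650 m/d
L = v × T = 0.1650 × 180 = 29.70 m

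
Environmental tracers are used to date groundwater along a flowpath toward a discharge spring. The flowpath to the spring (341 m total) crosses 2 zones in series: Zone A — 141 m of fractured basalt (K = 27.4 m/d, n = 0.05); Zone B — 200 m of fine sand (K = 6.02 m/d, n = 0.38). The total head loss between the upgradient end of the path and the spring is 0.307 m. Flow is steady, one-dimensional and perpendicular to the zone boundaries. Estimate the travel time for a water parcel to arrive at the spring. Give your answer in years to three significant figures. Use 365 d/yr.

28.4 years

Continuity: the same q passes through each zone, so ΔH = q·Σ(L_j/K_j) — the zones act as resistances in series.
Σ(L/K) = 141/27.4 + 200/6.02 = 5.146 + 33.22 = 38.37 d
q = ΔH / Σ(L/K) = 0.307 / 38.37 = 0.008001 m/d (same in every zone)
Zone A: v = q/n = 0.008001/0.05 = 0.1600 m/d → t_A = 141/0.1600 = 881.1 d
Zone B: v = q/n = 0.008001/0.38 = 0.02106 m/d → t_B = 200/0.02106 = 9498 d
Total t = 881.1 + 9498 = 10380 d
   = 10380 / 365 = 28.4 yr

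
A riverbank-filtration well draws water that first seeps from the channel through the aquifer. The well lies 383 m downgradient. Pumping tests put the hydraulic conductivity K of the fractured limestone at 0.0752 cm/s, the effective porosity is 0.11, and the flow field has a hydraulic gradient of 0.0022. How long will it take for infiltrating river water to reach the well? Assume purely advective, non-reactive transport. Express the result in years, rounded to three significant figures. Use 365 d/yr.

0.808 years

K = 0.0752 cm/s × 864 = 64.97 m/d
q = Ki = 64.97 × 0.0022 = 0.1429 m/d
v_s = q/n_e = 0.1429/0.11 = 1.299 m/d
t = L / v = 383 / 1.299 = 294.7 d
   = 294.7 / 365 = 0.808 yr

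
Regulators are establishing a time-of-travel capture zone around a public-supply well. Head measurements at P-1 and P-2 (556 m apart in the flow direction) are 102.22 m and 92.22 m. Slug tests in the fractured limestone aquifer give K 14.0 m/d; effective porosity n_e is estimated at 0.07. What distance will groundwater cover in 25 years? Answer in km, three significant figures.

Hydraulic gradient i = (102.22 − 92.22) / 556 = 10.00 / 556 = 0.01799
Darcy flux q = K·i = 14.0 × 0.01799 = 0.2518 m/d
Seepage velocity v = q / n = 0.2518 / 0.07 = 3.597 m/d
T = 25 yr × 365 = 9125 d
L = v × T = 3.597 × 9125 = 32820 m
   = 32.8 km

32.8 km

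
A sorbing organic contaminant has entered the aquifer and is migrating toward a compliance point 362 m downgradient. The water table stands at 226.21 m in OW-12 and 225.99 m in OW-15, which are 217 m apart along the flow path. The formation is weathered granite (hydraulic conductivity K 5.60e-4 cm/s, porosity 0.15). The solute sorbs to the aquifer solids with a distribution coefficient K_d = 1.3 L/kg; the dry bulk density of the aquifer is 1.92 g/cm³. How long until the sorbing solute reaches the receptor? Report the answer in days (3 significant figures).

1.95e6 days

Hydraulic gradient i = (226.21 − 225.99) / 217 = 0.22 / 217 = 0.001014
K = 5.60e-4 cm/s × 864 = 0.4838 m/d
Specific discharge q = 0.4838 × 0.001014 = 4.905e-4 m/d
Average linear velocity = 4.905e-4 / 0.15 = 0.003270 m/d
Retardation R = 1 + ρ_b·K_d/n = 1 + 1.92×1.3/0.15 = 17.64
Contaminant velocity v_c = v/R = 0.003270/17.64 = 1.854e-4 m/d
t = L/v_c = 362/1.854e-4 = 1.953e6 d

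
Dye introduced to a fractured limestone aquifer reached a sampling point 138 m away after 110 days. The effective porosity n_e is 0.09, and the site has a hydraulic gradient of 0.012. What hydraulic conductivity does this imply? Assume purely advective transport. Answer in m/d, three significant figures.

9.41 m/d

v = L / t = 138 / 110 = 1.255 m/d
K = v · n / i = 1.255 × 0.09 / 0.012 = 9.41 m/d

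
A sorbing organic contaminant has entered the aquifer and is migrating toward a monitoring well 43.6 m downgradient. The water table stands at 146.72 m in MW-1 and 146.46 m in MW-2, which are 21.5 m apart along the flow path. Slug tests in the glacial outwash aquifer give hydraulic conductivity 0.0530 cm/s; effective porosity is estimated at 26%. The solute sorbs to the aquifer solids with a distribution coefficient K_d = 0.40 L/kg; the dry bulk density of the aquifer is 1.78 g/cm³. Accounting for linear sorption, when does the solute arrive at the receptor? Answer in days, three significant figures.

76.5 days

Hydraulic gradient i = (146.72 − 146.46) / 21.5 = 0.26 / 21.5 = 0.01209
K = 0.0530 cm/s × 864 = 45.79 m/d
Darcy flux q = K·i = 45.79 × 0.01209 = 0.5538 m/d
v_s = q/n_e = 0.5538/0.26 = 2.130 m/d
Retardation R = 1 + ρ_b·K_d/n = 1 + 1.78×0.40/0.26 = 3.738
Contaminant velocity v_c = v/R = 2.130/3.738 = 0.5697 m/d
t = L/v_c = 43.6/0.5697 = 76.53 d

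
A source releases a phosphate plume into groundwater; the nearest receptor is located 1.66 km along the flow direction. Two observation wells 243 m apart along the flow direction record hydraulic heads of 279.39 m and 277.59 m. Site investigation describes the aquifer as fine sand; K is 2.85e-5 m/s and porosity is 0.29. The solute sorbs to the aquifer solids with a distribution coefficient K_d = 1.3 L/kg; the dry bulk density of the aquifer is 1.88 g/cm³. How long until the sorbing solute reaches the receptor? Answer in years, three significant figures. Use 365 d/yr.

682 years

Hydraulic gradient i = (279.39 − 277.59) / 243 = 1.80 / 243 = 0.007407
K = 2.85e-5 m/s × 86400 s/d = 2.462 m/d
Specific discharge q = 2.462 × 0.007407 = 0.01824 m/d
v = Ki/n = 2.462·0.007407/0.29 = 0.06290 m/d
Retardation R = 1 + ρ_b·K_d/n = 1 + 1.88×1.3/0.29 = 9.428
Contaminant velocity v_c = v/R = 0.06290/9.428 = 0.006672 m/d
L = 1.66 km = 1660 m
t = L/v_c = 1660/0.006672 = 248800 d
   = 248800/365 = 682 yr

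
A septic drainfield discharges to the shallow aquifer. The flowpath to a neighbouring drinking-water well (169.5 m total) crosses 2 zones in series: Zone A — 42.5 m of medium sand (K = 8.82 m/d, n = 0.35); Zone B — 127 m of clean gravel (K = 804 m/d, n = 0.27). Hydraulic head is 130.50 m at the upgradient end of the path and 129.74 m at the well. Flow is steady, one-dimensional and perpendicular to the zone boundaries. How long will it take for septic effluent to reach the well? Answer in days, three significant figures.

322 days

Total head drop ΔH = 130.50 − 129.74 = 0.76 m
Continuity: the same q passes through each zone, so ΔH = q·Σ(L_j/K_j) — the zones act as resistances in series.
Σ(L/K) = 42.5/8.82 + 127/804 = 4.819 + 0.1580 = 4.977 d
q = ΔH / Σ(L/K) = 0.76 / 4.977 = 0.1527 m/d (same in every zone)
Zone A: v = q/n = 0.1527/0.35 = 0.4363 m/d → t_A = 42.5/0.4363 = 97.40 d
Zone B: v = q/n = 0.1527/0.27 = 0.5656 m/d → t_B = 127/0.5656 = 224.5 d
Total t = 97.40 + 224.5 = 321.9 d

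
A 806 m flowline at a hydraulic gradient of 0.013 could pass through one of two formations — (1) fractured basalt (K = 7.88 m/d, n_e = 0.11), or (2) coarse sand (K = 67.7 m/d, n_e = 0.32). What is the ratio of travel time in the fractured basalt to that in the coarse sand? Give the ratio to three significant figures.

Unit 1 (fractured basalt): v = 7.88×0.013/0.11 = 0.9313 m/d, t = 806/0.9313 = 865.5 d
Unit 2 (coarse sand): v = 67.7×0.013/0.32 = 2.750 m/d, t = 806/2.750 = 293.1 d
t(fractured basalt) / t(coarse sand) = 865.5/293.1 = 2.95

2.95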